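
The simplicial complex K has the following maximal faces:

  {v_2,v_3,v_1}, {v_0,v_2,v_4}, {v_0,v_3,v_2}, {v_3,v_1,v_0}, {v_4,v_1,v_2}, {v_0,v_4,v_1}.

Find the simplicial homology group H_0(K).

Take the total order v_0 < v_1 < v_2 < v_3 < v_4 on the vertex set. Then K (dimension 2) consists of the simplices:

  0-simplices (5): [v_0], [v_1], [v_2], [v_3], [v_4]
  1-simplices (9): [v_0,v_1], [v_0,v_2], [v_0,v_3], [v_0,v_4], [v_1,v_2], [v_1,v_3], [v_1,v_4], [v_2,v_3], [v_2,v_4]
  2-simplices (6): [v_0,v_1,v_3], [v_0,v_1,v_4], [v_0,v_2,v_3], [v_0,v_2,v_4], [v_1,v_2,v_3], [v_1,v_2,v_4]

giving chain groups C_0 ≅ Z^5, C_1 ≅ Z^9, C_2 ≅ Z^6.

Boundary ∂_1: C_1 → C_0 is given by ∂[p,q] = [q] − [p].
The 5×9 boundary matrix has rank 4 and Smith normal form diag(1,1,1,1).

Boundary ∂_2: C_2 → C_1 acts by ∂[p,q,r] = [q,r] − [p,r] + [p,q]. For instance
  ∂[v_1,v_2,v_3] = [v_2,v_3] − [v_1,v_3] + [v_1,v_2],
  ∂[v_0,v_2,v_4] = [v_2,v_4] − [v_0,v_4] + [v_0,v_2].
This gives a 9×6 integer matrix of rank 5; reducing to Smith normal form yields diagonal entries (1,1,1,1,1).

Now H_k = ker ∂_k / im ∂_{k+1}, so:

  H_0: rank C_0 − rank ∂_1 = 5 − 4 = 1, and the invariant factors of ∂_1 are all 1, so H_0 = Z.

(K is a triangulation of the 2-sphere S^2.)

H_0 = Z.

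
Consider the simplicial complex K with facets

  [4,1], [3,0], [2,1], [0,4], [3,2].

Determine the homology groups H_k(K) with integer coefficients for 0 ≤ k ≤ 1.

H_0 ≅ Z,  H_1 ≅ Z.

K has 5 vertices, 5 edges.
rank ∂_0 = 0, rank ∂_1 = 4 ⇒ b_0 = 5 − 0 − 4 = 1; all invariant factors of ∂_1 are 1 so no torsion. So H_0 = Z.
rank ∂_1 = 4, rank ∂_2 = 0 ⇒ b_1 = 5 − 4 − 0 = 1. So H_1 = Z.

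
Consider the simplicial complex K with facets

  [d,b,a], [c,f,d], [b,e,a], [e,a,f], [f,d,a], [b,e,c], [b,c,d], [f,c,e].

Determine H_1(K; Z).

H_1 = 0.

Fix the vertex order a < b < c < d < e < f and write every simplex with vertices in increasing order. Then dim K = 2 and the simplices of K are:

  0-simplices (6): a, b, c, d, e, f
  1-simplices (12): ab, ad, ae, af, bc, bd, be, cd, ce, cf, df, ef
  2-simplices (8): abd, abe, adf, aef, bcd, bce, cdf, cef

Hence C_0 ≅ Z^6, C_1 ≅ Z^12, C_2 ≅ Z^8.

∂_1: C_1 → C_0 is given by ∂[p,q] = [q] − [p]. For instance
  ∂bd = d − b.
This gives a 6×12 integer matrix of rank 5; reducing to Smith normal form yields diagonal entries (1,1,1,1,1).

∂_2: C_2 → C_1 sends each 2-simplex [p,q,r] to [q,r] − [p,r] + [p,q]. For instance
  ∂cef = ef − cf + ce,
  ∂abd = bd − ad + ab.
The resulting 12×8 matrix has rank 7, and its Smith normal form has invariant factors (1,1,1,1,1,1,1).

From H_k ≅ ker(∂_k) / im(∂_{k+1}) we obtain:

  H_1: rank ker ∂_1 − rank ∂_2 = (12 − 5) − 7 = 0, and the invariant factors of ∂_2 are all 1, so H_1 ≅ 0.

(K is a triangulation of the 2-sphere S^2.)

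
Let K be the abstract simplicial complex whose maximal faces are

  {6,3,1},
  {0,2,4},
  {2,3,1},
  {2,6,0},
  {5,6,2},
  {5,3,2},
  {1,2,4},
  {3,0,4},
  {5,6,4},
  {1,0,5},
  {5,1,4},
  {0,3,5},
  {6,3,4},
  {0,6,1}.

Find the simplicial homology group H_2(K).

We work with the vertex ordering 0 < 1 < 2 < 3 < 4 < 5 < 6. The simplices of K, each written with vertices in increasing order, are:

  0-simplices (7): [0], [1], [2], [3], [4], [5], [6]
  1-simplices (21): [0,1], [0,2], [0,3], [0,4], [0,5], [0,6], [1,2], [1,3], [1,4], [1,5], [1,6], [2,3], [2,4], [2,5], [2,6], [3,4], [3,5], [3,6], [4,5], [4,6], [5,6]
  2-simplices (14): [0,1,5], [0,1,6], [0,2,4], [0,2,6], [0,3,4], [0,3,5], [1,2,3], [1,2,4], [1,3,6], [1,4,5], [2,3,5], [2,5,6], [3,4,6], [4,5,6]

so the chain groups are C_0 ≅ Z^7, C_1 ≅ Z^21, C_2 ≅ Z^14.

Boundary ∂_1: C_1 → C_0 is given by ∂[p,q] = [q] − [p].
The resulting 7×21 matrix has rank 6, and its Smith normal form has invariant factors (1,1,1,1,1,1).

∂_2: C_2 → C_1 maps a triangle to the signed sum of its edges. For instance
  ∂[4,5,6] = [5,6] − [4,6] + [4,5],
  ∂[0,3,5] = [3,5] − [0,5] + [0,3].
As a 21×14 matrix over Z this has rank 13, with invariant factors (1,1,1,1,1,1,1,1,1,1,1,1,1).

Now H_k = ker ∂_k / im ∂_{k+1}, so:

  H_2: rank ker ∂_2 − rank ∂_3 = (14 − 13) − 0 = 1, and there is no ∂_3, so H_2 ≅ Z.

H_2 ≅ Z.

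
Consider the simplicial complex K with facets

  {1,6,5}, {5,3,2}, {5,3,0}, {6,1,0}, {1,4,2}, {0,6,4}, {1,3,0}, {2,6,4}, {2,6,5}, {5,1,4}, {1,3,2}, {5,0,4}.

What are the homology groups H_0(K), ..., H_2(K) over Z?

H_0 = Z,  H_1 = Z/2,  H_2 = 0.

Fix the vertex order 0 < 1 < 2 < 3 < 4 < 5 < 6 and write every simplex with vertices in increasing order. Then dim K = 2 and the simplices of K are:

  0-simplices (7): [0], [1], [2], [3], [4], [5], [6]
  1-simplices (18): [0,1], [0,3], [0,4], [0,5], [0,6], [1,2], [1,3], [1,4], [1,5], [1,6], [2,3], [2,4], [2,5], [2,6], [3,5], [4,5], [4,6], [5,6]
  2-simplices (12): [0,1,3], [0,1,6], [0,3,5], [0,4,5], [0,4,6], [1,2,3], [1,2,4], [1,4,5], [1,5,6], [2,3,5], [2,4,6], [2,5,6]

so the chain groups are C_0 ≅ Z^7, C_1 ≅ Z^18, C_2 ≅ Z^12.

∂_1: C_1 → C_0 is given by ∂[p,q] = [q] − [p]. For instance
  ∂[3,5] = [5] − [3].
This gives a 7×18 integer matrix of rank 6; reducing to Smith normal form yields diagonal entries (1,1,1,1,1,1).

Boundary ∂_2: C_2 → C_1 maps a triangle to the signed sum of its edges. For instance
  ∂[2,3,5] = [3,5] − [2,5] + [2,3],
  ∂[2,5,6] = [5,6] − [2,6] + [2,5].
The resulting 18×12 matrix has rank 12, and its Smith normal form has invariant factors (1,1,1,1,1,1,1,1,1,1,1,2).

Now H_k = ker ∂_k / im ∂_{k+1}, so:

  H_0: rank C_0 − rank ∂_1 = 7 − 6 = 1, and the invariant factors of ∂_1 are all 1, so H_0 ≅ Z.
  H_1: rank ker ∂_1 − rank ∂_2 = (18 − 6) − 12 = 0, and ∂_2 has invariant factor 2 > 1, so H_1 ≅ Z/2.
  H_2: rank ker ∂_2 − rank ∂_3 = (12 − 12) − 0 = 0, and there is no ∂_3, so H_2 ≅ 0.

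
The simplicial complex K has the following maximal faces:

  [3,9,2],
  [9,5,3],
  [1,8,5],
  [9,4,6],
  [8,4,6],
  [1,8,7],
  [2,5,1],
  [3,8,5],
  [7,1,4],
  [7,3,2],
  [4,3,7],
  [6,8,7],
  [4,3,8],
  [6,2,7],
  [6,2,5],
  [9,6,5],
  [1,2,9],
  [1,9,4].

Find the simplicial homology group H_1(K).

H_1 ≅ Z ⊕ Z_2.

We work with the vertex ordering 1 < 2 < 3 < 4 < 5 < 6 < 7 < 8 < 9. The simplices of K, each written with vertices in increasing order, are:

  0-simplices (9): [1], [2], [3], [4], [5], [6], [7], [8], [9]
  1-simplices (27): (27 of them)
  2-simplices (18): [1,2,5], [1,2,9], [1,4,7], [1,4,9], [1,5,8], [1,7,8], [2,3,7], [2,3,9], [2,5,6], [2,6,7], [3,4,7], [3,4,8], [3,5,8], [3,5,9], [4,6,8], [4,6,9], [5,6,9], [6,7,8]

so the chain groups are C_0 ≅ Z^9, C_1 ≅ Z^27, C_2 ≅ Z^18.

The boundary map ∂_1: C_1 → C_0 is given by ∂[p,q] = [q] − [p]. For instance
  ∂[4,7] = [7] − [4].
The 9×27 boundary matrix has rank 8 and Smith normal form diag(1,1,1,1,1,1,1,1).

The boundary map ∂_2: C_2 → C_1 maps a triangle to the signed sum of its edges. For instance
  ∂[4,6,9] = [6,9] − [4,9] + [4,6],
  ∂[1,4,7] = [4,7] − [1,7] + [1,4].
This gives a 27×18 integer matrix of rank 18; reducing to Smith normal form yields diagonal entries (1,1,1,1,1,1,1,1,1,1,1,1,1,1,1,1,1,2).

From H_k ≅ ker(∂_k) / im(∂_{k+1}) we obtain:

  H_1: rank ker ∂_1 − rank ∂_2 = (27 − 8) − 18 = 1, and ∂_2 has invariant factor 2 > 1, so H_1 = Z ⊕ Z_2.

(K is a triangulation of the Klein bottle.)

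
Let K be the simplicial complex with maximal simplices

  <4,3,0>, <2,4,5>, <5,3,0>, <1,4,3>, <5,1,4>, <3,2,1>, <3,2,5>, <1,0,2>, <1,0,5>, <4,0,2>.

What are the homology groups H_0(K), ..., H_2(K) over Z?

H_0 = Z,  H_1 = Z_2,  H_2 = 0.

K has 6 vertices, 15 edges, 10 triangles.
rank ∂_0 = 0, rank ∂_1 = 5 ⇒ b_0 = 6 − 0 − 5 = 1; all invariant factors of ∂_1 are 1 so no torsion. So H_0 = Z.
rank ∂_1 = 5, rank ∂_2 = 10 ⇒ b_1 = 15 − 5 − 10 = 0; ∂_2 has invariant factor(s) [2] giving torsion. So H_1 = Z_2.
rank ∂_2 = 10, rank ∂_3 = 0 ⇒ b_2 = 10 − 10 − 0 = 0. So H_2 = 0.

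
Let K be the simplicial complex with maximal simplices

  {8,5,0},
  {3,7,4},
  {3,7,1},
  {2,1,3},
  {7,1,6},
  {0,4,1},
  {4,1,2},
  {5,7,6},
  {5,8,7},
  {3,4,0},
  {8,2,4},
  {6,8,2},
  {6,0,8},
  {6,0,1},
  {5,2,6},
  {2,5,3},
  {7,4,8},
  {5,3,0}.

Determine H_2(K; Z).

We work with the vertex ordering 0 < 1 < 2 < 3 < 4 < 5 < 6 < 7 < 8. The simplices of K, each written with vertices in increasing order, are:

  0-simplices (9): [0], [1], [2], [3], [4], [5], [6], [7], [8]
  1-simplices (27): (27 of them)
  2-simplices (18): [0,1,4], [0,1,6], [0,3,4], [0,3,5], [0,5,8], [0,6,8], [1,2,3], [1,2,4], [1,3,7], [1,6,7], [2,3,5], [2,4,8], [2,5,6], [2,6,8], [3,4,7], [4,7,8], [5,6,7], [5,7,8]

giving chain groups C_0 ≅ Z^9, C_1 ≅ Z^27, C_2 ≅ Z^18.

Boundary ∂_1: C_1 → C_0 maps an edge to its endpoints' difference, ∂[p,q] = q − p.
The 9×27 boundary matrix has rank 8 and Smith normal form diag(1,1,1,1,1,1,1,1).

The boundary map ∂_2: C_2 → C_1 acts by ∂[p,q,r] = [q,r] − [p,r] + [p,q]. For instance
  ∂[5,6,7] = [6,7] − [5,7] + [5,6],
  ∂[5,7,8] = [7,8] − [5,8] + [5,7].
This gives a 27×18 integer matrix of rank 18; reducing to Smith normal form yields diagonal entries (1,1,1,1,1,1,1,1,1,1,1,1,1,1,1,1,1,2).

Now H_k = ker ∂_k / im ∂_{k+1}, so:

  H_2: rank ker ∂_2 − rank ∂_3 = (18 − 18) − 0 = 0, and there is no ∂_3, so H_2 = 0.

(K is a triangulation of the Klein bottle.)

H_2 ≅ 0.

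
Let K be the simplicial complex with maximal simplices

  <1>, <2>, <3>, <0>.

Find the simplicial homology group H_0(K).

H_0 ≅ Z^4.

K has 4 vertices.
rank ∂_0 = 0, rank ∂_1 = 0 ⇒ b_0 = 4 − 0 − 0 = 4. So H_0 ≅ Z^4.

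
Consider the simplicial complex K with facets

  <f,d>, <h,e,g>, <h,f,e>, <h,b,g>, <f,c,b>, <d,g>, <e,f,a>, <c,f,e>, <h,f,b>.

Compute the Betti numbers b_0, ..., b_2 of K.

Order the vertices as a < b < c < d < e < f < g < h. Listing each simplex with vertices in this order, K has dimension 2 with simplices:

  0-simplices (8): a, b, c, d, e, f, g, h
  1-simplices (15): ae, af, bc, bf, bg, bh, ce, cf, df, dg, ef, eg, eh, fh, gh
  2-simplices (7): aef, bcf, bfh, bgh, cef, efh, egh

so the chain groups are C_0 ≅ Z^8, C_1 ≅ Z^15, C_2 ≅ Z^7.

The boundary map ∂_1: C_1 → C_0 maps an edge to its endpoints' difference, ∂[p,q] = q − p. For instance
  ∂gh = h − g.
The resulting 8×15 matrix has rank 7, and its Smith normal form has invariant factors (1,1,1,1,1,1,1).

Boundary ∂_2: C_2 → C_1 maps a triangle to the signed sum of its edges. For instance
  ∂bcf = cf − bf + bc,
  ∂aef = ef − af + ae.
As a 15×7 matrix over Z this has rank 7, with invariant factors (1,1,1,1,1,1,1).

Now H_k = ker ∂_k / im ∂_{k+1}, so:

  H_0: rank C_0 − rank ∂_1 = 8 − 7 = 1, and the invariant factors of ∂_1 are all 1, so H_0 = Z.
  H_1: rank ker ∂_1 − rank ∂_2 = (15 − 7) − 7 = 1, and the invariant factors of ∂_2 are all 1, so H_1 = Z.
  H_2: rank ker ∂_2 − rank ∂_3 = (7 − 7) − 0 = 0, and there is no ∂_3, so H_2 = 0.

As a check, the Euler characteristic is 8 − 15 + 7 = 0, which agrees with 1 − 1 + 0 = 0.

Hence the Betti numbers are b_0 = 1, b_1 = 1, b_2 = 0.

b_0 = 1, b_1 = 1, b_2 = 0.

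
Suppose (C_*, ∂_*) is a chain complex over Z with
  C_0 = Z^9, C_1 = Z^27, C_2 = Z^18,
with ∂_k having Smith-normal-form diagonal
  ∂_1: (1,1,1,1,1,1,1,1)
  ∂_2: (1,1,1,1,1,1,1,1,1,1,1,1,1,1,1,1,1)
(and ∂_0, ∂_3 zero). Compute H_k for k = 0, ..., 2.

H_0 = Z,  H_1 = Z^2,  H_2 = Z.

H_0: b_0 = 9 − 0 − 8 = 1; torsion from ∂_1 factors > 1: none. So H_0 = Z.
H_1: b_1 = 27 − 8 − 17 = 2; torsion from ∂_2 factors > 1: none. So H_1 = Z^2.
H_2: b_2 = 18 − 17 − 0 = 1; torsion from ∂_3 factors > 1: none. So H_2 = Z.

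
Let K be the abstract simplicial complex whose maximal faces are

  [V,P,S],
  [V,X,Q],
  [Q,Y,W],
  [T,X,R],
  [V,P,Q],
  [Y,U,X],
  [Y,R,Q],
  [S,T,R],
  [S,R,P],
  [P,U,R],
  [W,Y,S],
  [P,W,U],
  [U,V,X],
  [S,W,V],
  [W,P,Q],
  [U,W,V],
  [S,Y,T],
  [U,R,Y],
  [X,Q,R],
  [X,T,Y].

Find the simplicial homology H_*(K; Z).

K has 10 vertices, 30 edges, 20 triangles.
rank ∂_0 = 0, rank ∂_1 = 9 ⇒ b_0 = 10 − 0 − 9 = 1; all invariant factors of ∂_1 are 1 so no torsion. So H_0 = Z.
rank ∂_1 = 9, rank ∂_2 = 20 ⇒ b_1 = 30 − 9 − 20 = 1; ∂_2 has invariant factor(s) [2] giving torsion. So H_1 = Z ⊕ Z/2.
rank ∂_2 = 20, rank ∂_3 = 0 ⇒ b_2 = 20 − 20 − 0 = 0. So H_2 = 0.

H_0 ≅ Z,  H_1 ≅ Z ⊕ Z/2,  H_2 = 0.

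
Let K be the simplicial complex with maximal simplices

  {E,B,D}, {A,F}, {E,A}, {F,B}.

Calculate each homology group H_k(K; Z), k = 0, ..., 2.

H_0 = Z,  H_1 = Z,  H_2 = 0.

Order the vertices as A < B < D < E < F. Listing each simplex with vertices in this order, K has dimension 2 with simplices:

  0-simplices (5): A, B, D, E, F
  1-simplices (6): AE, AF, BD, BE, BF, DE
  2-simplices (1): BDE

so the chain groups are C_0 ≅ Z^5, C_1 ≅ Z^6, C_2 ≅ Z^1.

Boundary ∂_1: C_1 → C_0 sends each edge [p,q] (with p < q) to q − p.
The resulting 5×6 matrix has rank 4, and its Smith normal form has invariant factors (1,1,1,1).

The boundary map ∂_2: C_2 → C_1 sends each 2-simplex [p,q,r] to [q,r] − [p,r] + [p,q]. For instance
  ∂BDE = DE − BE + BD.
The 6×1 boundary matrix has rank 1 and Smith normal form diag(1).

Reading off H_k = ker ∂_k / im ∂_{k+1}:

  H_0: rank C_0 − rank ∂_1 = 5 − 4 = 1, and the invariant factors of ∂_1 are all 1, so H_0 = Z.
  H_1: rank ker ∂_1 − rank ∂_2 = (6 − 4) − 1 = 1, and the invariant factors of ∂_2 are all 1, so H_1 = Z.
  H_2: rank ker ∂_2 − rank ∂_3 = (1 − 1) − 0 = 0, and there is no ∂_3, so H_2 = 0.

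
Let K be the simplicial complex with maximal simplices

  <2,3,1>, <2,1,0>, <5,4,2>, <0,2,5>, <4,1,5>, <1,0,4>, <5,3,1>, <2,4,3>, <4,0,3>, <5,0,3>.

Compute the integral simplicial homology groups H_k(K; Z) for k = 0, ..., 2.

H_0 ≅ Z,  H_1 ≅ Z/2,  H_2 = 0.

Fix the vertex order 0 < 1 < 2 < 3 < 4 < 5 and write every simplex with vertices in increasing order. Then dim K = 2 and the simplices of K are:

  0-simplices (6): [0], [1], [2], [3], [4], [5]
  1-simplices (15): [0,1], [0,2], [0,3], [0,4], [0,5], [1,2], [1,3], [1,4], [1,5], [2,3], [2,4], [2,5], [3,4], [3,5], [4,5]
  2-simplices (10): [0,1,2], [0,1,4], [0,2,5], [0,3,4], [0,3,5], [1,2,3], [1,3,5], [1,4,5], [2,3,4], [2,4,5]

Hence C_0 ≅ Z^6, C_1 ≅ Z^15, C_2 ≅ Z^10.

∂_1: C_1 → C_0 maps an edge to its endpoints' difference, ∂[p,q] = q − p. For instance
  ∂[4,5] = [5] − [4].
As a 6×15 matrix over Z this has rank 5, with invariant factors (1,1,1,1,1).

∂_2: C_2 → C_1 sends each 2-simplex [p,q,r] to [q,r] − [p,r] + [p,q]. For instance
  ∂[1,2,3] = [2,3] − [1,3] + [1,2],
  ∂[0,1,2] = [1,2] − [0,2] + [0,1].
This gives a 15×10 integer matrix of rank 10; reducing to Smith normal form yields diagonal entries (1,1,1,1,1,1,1,1,1,2).

From H_k ≅ ker(∂_k) / im(∂_{k+1}) we obtain:

  H_0: rank C_0 − rank ∂_1 = 6 − 5 = 1, and the invariant factors of ∂_1 are all 1, so H_0 = Z.
  H_1: rank ker ∂_1 − rank ∂_2 = (15 − 5) − 10 = 0, and ∂_2 has invariant factor 2 > 1, so H_1 = Z/2.
  H_2: rank ker ∂_2 − rank ∂_3 = (10 − 10) − 0 = 0, and there is no ∂_3, so H_2 = 0.

As a check, the Euler characteristic is 6 − 15 + 10 = 1, which agrees with 1 − 0 + 0 = 1.
(K is a triangulation of the real projective plane RP^2.)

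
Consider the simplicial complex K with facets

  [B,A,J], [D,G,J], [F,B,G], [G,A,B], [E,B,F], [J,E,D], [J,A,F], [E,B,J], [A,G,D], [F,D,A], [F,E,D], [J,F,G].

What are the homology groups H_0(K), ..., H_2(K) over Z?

Take the total order A < B < D < E < F < G < J on the vertex set. Then K (dimension 2) consists of the simplices:

  0-simplices (7): A, B, D, E, F, G, J
  1-simplices (18): AB, AD, AF, AG, AJ, BE, BF, BG, BJ, DE, DF, DG, DJ, EF, EJ, FG, FJ, GJ
  2-simplices (12): ABG, ABJ, ADF, ADG, AFJ, BEF, BEJ, BFG, DEF, DEJ, DGJ, FGJ

Hence C_0 ≅ Z^7, C_1 ≅ Z^18, C_2 ≅ Z^12.

∂_1: C_1 → C_0 maps an edge to its endpoints' difference, ∂[p,q] = q − p. For instance
  ∂AF = F − A.
This gives a 7×18 integer matrix of rank 6; reducing to Smith normal form yields diagonal entries (1,1,1,1,1,1).

∂_2: C_2 → C_1 sends each 2-simplex [p,q,r] to [q,r] − [p,r] + [p,q]. For instance
  ∂BEJ = EJ − BJ + BE,
  ∂BFG = FG − BG + BF.
As a 18×12 matrix over Z this has rank 12, with invariant factors (1,1,1,1,1,1,1,1,1,1,1,2).

Reading off H_k = ker ∂_k / im ∂_{k+1}:

  H_0: rank C_0 − rank ∂_1 = 7 − 6 = 1, and the invariant factors of ∂_1 are all 1, so H_0 = Z.
  H_1: rank ker ∂_1 − rank ∂_2 = (18 − 6) − 12 = 0, and ∂_2 has invariant factor 2 > 1, so H_1 = Z/2.
  H_2: rank ker ∂_2 − rank ∂_3 = (12 − 12) − 0 = 0, and there is no ∂_3, so H_2 = 0.

As a check, the Euler characteristic is 7 − 18 + 12 = 1, which agrees with 1 − 0 + 0 = 1.

H_0 ≅ Z,  H_1 ≅ Z/2,  H_2 = 0.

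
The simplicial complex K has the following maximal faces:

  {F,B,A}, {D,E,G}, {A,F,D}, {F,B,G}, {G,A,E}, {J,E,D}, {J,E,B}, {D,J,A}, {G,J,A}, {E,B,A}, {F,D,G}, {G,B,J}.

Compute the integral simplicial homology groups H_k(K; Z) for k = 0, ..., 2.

K has 7 vertices, 18 edges, 12 triangles.
rank ∂_0 = 0, rank ∂_1 = 6 ⇒ b_0 = 7 − 0 − 6 = 1; all invariant factors of ∂_1 are 1 so no torsion. So H_0 = Z.
rank ∂_1 = 6, rank ∂_2 = 12 ⇒ b_1 = 18 − 6 − 12 = 0; ∂_2 has invariant factor(s) [2] giving torsion. So H_1 = Z_2.
rank ∂_2 = 12, rank ∂_3 = 0 ⇒ b_2 = 12 − 12 − 0 = 0. So H_2 = 0.

H_0 = Z,  H_1 = Z_2,  H_2 = 0.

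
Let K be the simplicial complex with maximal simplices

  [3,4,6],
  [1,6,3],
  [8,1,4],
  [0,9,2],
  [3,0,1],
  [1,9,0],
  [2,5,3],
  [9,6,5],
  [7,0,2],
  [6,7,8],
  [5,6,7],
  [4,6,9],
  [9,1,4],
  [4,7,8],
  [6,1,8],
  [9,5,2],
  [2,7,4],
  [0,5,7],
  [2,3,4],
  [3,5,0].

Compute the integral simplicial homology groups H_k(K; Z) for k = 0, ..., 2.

We work with the vertex ordering 0 < 1 < 2 < 3 < 4 < 5 < 6 < 7 < 8 < 9. The simplices of K, each written with vertices in increasing order, are:

  0-simplices (10): [0], [1], [2], [3], [4], [5], [6], [7], [8], [9]
  1-simplices (30): (30 of them)
  2-simplices (20): (20 of them)

so the chain groups are C_0 ≅ Z^10, C_1 ≅ Z^30, C_2 ≅ Z^20.

∂_1: C_1 → C_0 is given by ∂[p,q] = [q] − [p].
The resulting 10×30 matrix has rank 9, and its Smith normal form has invariant factors (1,1,1,1,1,1,1,1,1).

∂_2: C_2 → C_1 acts by ∂[p,q,r] = [q,r] − [p,r] + [p,q]. For instance
  ∂[2,4,7] = [4,7] − [2,7] + [2,4],
  ∂[4,7,8] = [7,8] − [4,8] + [4,7].
The 30×20 boundary matrix has rank 20 and Smith normal form diag(1,1,1,1,1,1,1,1,1,1,1,1,1,1,1,1,1,1,1,2).

Now H_k = ker ∂_k / im ∂_{k+1}, so:

  H_0: rank C_0 − rank ∂_1 = 10 − 9 = 1, and the invariant factors of ∂_1 are all 1, so H_0 ≅ Z.
  H_1: rank ker ∂_1 − rank ∂_2 = (30 − 9) − 20 = 1, and ∂_2 has invariant factor 2 > 1, so H_1 ≅ Z ⊕ Z/2Z.
  H_2: rank ker ∂_2 − rank ∂_3 = (20 − 20) − 0 = 0, and there is no ∂_3, so H_2 ≅ 0.

H_0 ≅ Z,  H_1 ≅ Z ⊕ Z/2Z,  H_2 = 0.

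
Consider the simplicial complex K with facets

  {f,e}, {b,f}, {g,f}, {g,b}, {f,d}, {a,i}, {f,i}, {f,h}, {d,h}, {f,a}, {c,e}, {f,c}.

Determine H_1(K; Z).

Order the vertices as a < b < c < d < e < f < g < h < i. Listing each simplex with vertices in this order, K has dimension 1 with simplices:

  0-simplices (9): a, b, c, d, e, f, g, h, i
  1-simplices (12): af, ai, bf, bg, ce, cf, df, dh, ef, fg, fh, fi

so the chain groups are C_0 ≅ Z^9, C_1 ≅ Z^12.

The boundary map ∂_1: C_1 → C_0 maps an edge to its endpoints' difference, ∂[p,q] = q − p.
This gives a 9×12 integer matrix of rank 8; reducing to Smith normal form yields diagonal entries (1,1,1,1,1,1,1,1).

Computing H_k = (kernel of ∂_k) / (image of ∂_{k+1}):

  H_1: rank ker ∂_1 − rank ∂_2 = (12 − 8) − 0 = 4, and there is no ∂_2, so H_1 ≅ Z^4.

H_1 = Z^4.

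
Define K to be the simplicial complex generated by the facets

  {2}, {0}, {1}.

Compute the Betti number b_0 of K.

K has 3 vertices.
rank ∂_0 = 0, rank ∂_1 = 0 ⇒ b_0 = 3 − 0 − 0 = 3. So H_0 = Z^3.

b_0 = 3.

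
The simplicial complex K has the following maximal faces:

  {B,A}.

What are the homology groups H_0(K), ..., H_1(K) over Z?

Fix the vertex order A < B and write every simplex with vertices in increasing order. Then dim K = 1 and the simplices of K are:

  0-simplices (2): A, B
  1-simplices (1): AB

so the chain groups are C_0 ≅ Z^2, C_1 ≅ Z^1.

∂_1: C_1 → C_0 maps an edge to its endpoints' difference, ∂[p,q] = q − p. For instance
  ∂AB = B − A.
As a 2×1 matrix over Z this has rank 1, with invariant factors (1).

Now H_k = ker ∂_k / im ∂_{k+1}, so:

  H_0: rank C_0 − rank ∂_1 = 2 − 1 = 1, and the invariant factors of ∂_1 are all 1, so H_0 ≅ Z.
  H_1: rank ker ∂_1 − rank ∂_2 = (1 − 1) − 0 = 0, and there is no ∂_2, so H_1 ≅ 0.

H_0 ≅ Z,  H_1 = 0.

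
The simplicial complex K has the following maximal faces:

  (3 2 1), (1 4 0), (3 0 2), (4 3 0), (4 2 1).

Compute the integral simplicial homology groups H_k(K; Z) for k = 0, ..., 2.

K has 5 vertices, 10 edges, 5 triangles.
rank ∂_0 = 0, rank ∂_1 = 4 ⇒ b_0 = 5 − 0 − 4 = 1; all invariant factors of ∂_1 are 1 so no torsion. So H_0 = Z.
rank ∂_1 = 4, rank ∂_2 = 5 ⇒ b_1 = 10 − 4 − 5 = 1; all invariant factors of ∂_2 are 1 so no torsion. So H_1 = Z.
rank ∂_2 = 5, rank ∂_3 = 0 ⇒ b_2 = 5 − 5 − 0 = 0. So H_2 = 0.

H_0 ≅ Z,  H_1 ≅ Z,  H_2 = 0.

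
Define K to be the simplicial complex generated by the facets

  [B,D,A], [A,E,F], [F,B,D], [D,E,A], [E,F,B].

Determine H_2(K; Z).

Fix the vertex order A < B < D < E < F and write every simplex with vertices in increasing order. Then dim K = 2 and the simplices of K are:

  0-simplices (5): A, B, D, E, F
  1-simplices (10): AB, AD, AE, AF, BD, BE, BF, DE, DF, EF
  2-simplices (5): ABD, ADE, AEF, BDF, BEF

so the chain groups are C_0 ≅ Z^5, C_1 ≅ Z^10, C_2 ≅ Z^5.

Boundary ∂_1: C_1 → C_0 is given by ∂[p,q] = [q] − [p]. For instance
  ∂BD = D − B.
This gives a 5×10 integer matrix of rank 4; reducing to Smith normal form yields diagonal entries (1,1,1,1).

The boundary map ∂_2: C_2 → C_1 maps a triangle to the signed sum of its edges. For instance
  ∂AEF = EF − AF + AE,
  ∂ABD = BD − AD + AB.
This gives a 10×5 integer matrix of rank 5; reducing to Smith normal form yields diagonal entries (1,1,1,1,1).

From H_k ≅ ker(∂_k) / im(∂_{k+1}) we obtain:

  H_2: rank ker ∂_2 − rank ∂_3 = (5 − 5) − 0 = 0, and there is no ∂_3, so H_2 ≅ 0.

H_2 ≅ 0.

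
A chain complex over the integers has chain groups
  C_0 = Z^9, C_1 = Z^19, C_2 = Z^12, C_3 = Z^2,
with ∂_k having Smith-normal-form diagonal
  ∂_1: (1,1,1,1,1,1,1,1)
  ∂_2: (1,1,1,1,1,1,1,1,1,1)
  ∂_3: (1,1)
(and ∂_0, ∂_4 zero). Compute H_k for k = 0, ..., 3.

H_0: b_0 = 9 − 0 − 8 = 1; torsion from ∂_1 factors > 1: none. So H_0 ≅ Z.
H_1: b_1 = 19 − 8 − 10 = 1; torsion from ∂_2 factors > 1: none. So H_1 ≅ Z.
H_2: b_2 = 12 − 10 − 2 = 0; torsion from ∂_3 factors > 1: none. So H_2 ≅ 0.
H_3: b_3 = 2 − 2 − 0 = 0; torsion from ∂_4 factors > 1: none. So H_3 ≅ 0.

H_0 ≅ Z,  H_1 ≅ Z,  H_2 = 0,  H_3 = 0.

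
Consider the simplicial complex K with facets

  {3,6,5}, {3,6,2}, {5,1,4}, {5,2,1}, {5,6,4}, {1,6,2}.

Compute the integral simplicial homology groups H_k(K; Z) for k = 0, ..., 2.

Take the total order 1 < 2 < 3 < 4 < 5 < 6 on the vertex set. Then K (dimension 2) consists of the simplices:

  0-simplices (6): [1], [2], [3], [4], [5], [6]
  1-simplices (12): [1,2], [1,4], [1,5], [1,6], [2,3], [2,5], [2,6], [3,5], [3,6], [4,5], [4,6], [5,6]
  2-simplices (6): [1,2,5], [1,2,6], [1,4,5], [2,3,6], [3,5,6], [4,5,6]

Hence C_0 ≅ Z^6, C_1 ≅ Z^12, C_2 ≅ Z^6.

∂_1: C_1 → C_0 sends each edge [p,q] (with p < q) to q − p. For instance
  ∂[3,5] = [5] − [3].
As a 6×12 matrix over Z this has rank 5, with invariant factors (1,1,1,1,1).

The boundary map ∂_2: C_2 → C_1 acts by ∂[p,q,r] = [q,r] − [p,r] + [p,q]. For instance
  ∂[1,2,5] = [2,5] − [1,5] + [1,2],
  ∂[1,4,5] = [4,5] − [1,5] + [1,4].
This gives a 12×6 integer matrix of rank 6; reducing to Smith normal form yields diagonal entries (1,1,1,1,1,1).

Reading off H_k = ker ∂_k / im ∂_{k+1}:

  H_0: rank C_0 − rank ∂_1 = 6 − 5 = 1, and the invariant factors of ∂_1 are all 1, so H_0 = Z.
  H_1: rank ker ∂_1 − rank ∂_2 = (12 − 5) − 6 = 1, and the invariant factors of ∂_2 are all 1, so H_1 = Z.
  H_2: rank ker ∂_2 − rank ∂_3 = (6 − 6) − 0 = 0, and there is no ∂_3, so H_2 = 0.

(K is a triangulation of the cylinder S^1 x I.)

H_0 ≅ Z,  H_1 ≅ Z,  H_2 = 0.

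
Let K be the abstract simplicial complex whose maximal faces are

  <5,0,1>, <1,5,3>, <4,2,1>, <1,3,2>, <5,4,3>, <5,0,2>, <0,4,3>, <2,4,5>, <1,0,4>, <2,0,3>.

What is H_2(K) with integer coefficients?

H_2 ≅ 0.

K has 6 vertices, 15 edges, 10 triangles.
rank ∂_2 = 10, rank ∂_3 = 0 ⇒ b_2 = 10 − 10 − 0 = 0. So H_2 = 0.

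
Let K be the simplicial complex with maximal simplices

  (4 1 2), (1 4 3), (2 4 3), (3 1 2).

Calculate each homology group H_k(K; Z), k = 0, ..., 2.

Take the total order 1 < 2 < 3 < 4 on the vertex set. Then K (dimension 2) consists of the simplices:

  0-simplices (4): [1], [2], [3], [4]
  1-simplices (6): [1,2], [1,3], [1,4], [2,3], [2,4], [3,4]
  2-simplices (4): [1,2,3], [1,2,4], [1,3,4], [2,3,4]

giving chain groups C_0 ≅ Z^4, C_1 ≅ Z^6, C_2 ≅ Z^4.

Boundary ∂_1: C_1 → C_0 sends each edge [p,q] (with p < q) to q − p. For instance
  ∂[1,2] = [2] − [1].
The 4×6 boundary matrix has rank 3 and Smith normal form diag(1,1,1).

∂_2: C_2 → C_1 sends each 2-simplex [p,q,r] to [q,r] − [p,r] + [p,q]. For instance
  ∂[1,3,4] = [3,4] − [1,4] + [1,3],
  ∂[1,2,4] = [2,4] − [1,4] + [1,2].
This gives a 6×4 integer matrix of rank 3; reducing to Smith normal form yields diagonal entries (1,1,1).

From H_k ≅ ker(∂_k) / im(∂_{k+1}) we obtain:

  H_0: rank C_0 − rank ∂_1 = 4 − 3 = 1, and the invariant factors of ∂_1 are all 1, so H_0 ≅ Z.
  H_1: rank ker ∂_1 − rank ∂_2 = (6 − 3) − 3 = 0, and the invariant factors of ∂_2 are all 1, so H_1 ≅ 0.
  H_2: rank ker ∂_2 − rank ∂_3 = (4 − 3) − 0 = 1, and there is no ∂_3, so H_2 ≅ Z.

H_0 ≅ Z,  H_1 = 0,  H_2 ≅ Z.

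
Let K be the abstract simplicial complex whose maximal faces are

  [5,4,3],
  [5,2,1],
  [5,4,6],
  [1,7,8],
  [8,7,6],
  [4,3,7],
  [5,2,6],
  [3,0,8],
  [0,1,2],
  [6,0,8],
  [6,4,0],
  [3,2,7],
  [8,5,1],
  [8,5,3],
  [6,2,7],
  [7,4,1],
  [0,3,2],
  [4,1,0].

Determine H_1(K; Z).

Take the total order 0 < 1 < 2 < 3 < 4 < 5 < 6 < 7 < 8 on the vertex set. Then K (dimension 2) consists of the simplices:

  0-simplices (9): [0], [1], [2], [3], [4], [5], [6], [7], [8]
  1-simplices (27): (27 of them)
  2-simplices (18): [0,1,2], [0,1,4], [0,2,3], [0,3,8], [0,4,6], [0,6,8], [1,2,5], [1,4,7], [1,5,8], [1,7,8], [2,3,7], [2,5,6], [2,6,7], [3,4,5], [3,4,7], [3,5,8], [4,5,6], [6,7,8]

Hence C_0 ≅ Z^9, C_1 ≅ Z^27, C_2 ≅ Z^18.

∂_1: C_1 → C_0 maps an edge to its endpoints' difference, ∂[p,q] = q − p. For instance
  ∂[0,3] = [3] − [0].
This gives a 9×27 integer matrix of rank 8; reducing to Smith normal form yields diagonal entries (1,1,1,1,1,1,1,1).

∂_2: C_2 → C_1 sends each 2-simplex [p,q,r] to [q,r] − [p,r] + [p,q]. For instance
  ∂[2,5,6] = [5,6] − [2,6] + [2,5],
  ∂[0,6,8] = [6,8] − [0,8] + [0,6].
As a 27×18 matrix over Z this has rank 17, with invariant factors (1,1,1,1,1,1,1,1,1,1,1,1,1,1,1,1,1).

From H_k ≅ ker(∂_k) / im(∂_{k+1}) we obtain:

  H_1: rank ker ∂_1 − rank ∂_2 = (27 − 8) − 17 = 2, and the invariant factors of ∂_2 are all 1, so H_1 = Z^2.

H_1 = Z^2.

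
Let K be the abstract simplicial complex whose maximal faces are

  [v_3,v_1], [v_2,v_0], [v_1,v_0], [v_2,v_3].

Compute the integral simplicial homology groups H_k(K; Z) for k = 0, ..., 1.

H_0 ≅ Z,  H_1 ≅ Z.

K has 4 vertices, 4 edges.
rank ∂_0 = 0, rank ∂_1 = 3 ⇒ b_0 = 4 − 0 − 3 = 1; all invariant factors of ∂_1 are 1 so no torsion. So H_0 ≅ Z.
rank ∂_1 = 3, rank ∂_2 = 0 ⇒ b_1 = 4 − 3 − 0 = 1. So H_1 ≅ Z.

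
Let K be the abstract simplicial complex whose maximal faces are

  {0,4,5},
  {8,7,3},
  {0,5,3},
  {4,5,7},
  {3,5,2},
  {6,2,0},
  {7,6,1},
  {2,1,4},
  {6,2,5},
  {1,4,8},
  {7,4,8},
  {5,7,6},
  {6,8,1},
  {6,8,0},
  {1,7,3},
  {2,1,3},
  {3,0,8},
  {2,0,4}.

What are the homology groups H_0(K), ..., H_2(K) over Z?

H_0 = Z,  H_1 = Z ⊕ Z/2Z,  H_2 = 0.

K has 9 vertices, 27 edges, 18 triangles.
rank ∂_0 = 0, rank ∂_1 = 8 ⇒ b_0 = 9 − 0 − 8 = 1; all invariant factors of ∂_1 are 1 so no torsion. So H_0 = Z.
rank ∂_1 = 8, rank ∂_2 = 18 ⇒ b_1 = 27 − 8 − 18 = 1; ∂_2 has invariant factor(s) [2] giving torsion. So H_1 = Z ⊕ Z/2Z.
rank ∂_2 = 18, rank ∂_3 = 0 ⇒ b_2 = 18 − 18 − 0 = 0. So H_2 = 0.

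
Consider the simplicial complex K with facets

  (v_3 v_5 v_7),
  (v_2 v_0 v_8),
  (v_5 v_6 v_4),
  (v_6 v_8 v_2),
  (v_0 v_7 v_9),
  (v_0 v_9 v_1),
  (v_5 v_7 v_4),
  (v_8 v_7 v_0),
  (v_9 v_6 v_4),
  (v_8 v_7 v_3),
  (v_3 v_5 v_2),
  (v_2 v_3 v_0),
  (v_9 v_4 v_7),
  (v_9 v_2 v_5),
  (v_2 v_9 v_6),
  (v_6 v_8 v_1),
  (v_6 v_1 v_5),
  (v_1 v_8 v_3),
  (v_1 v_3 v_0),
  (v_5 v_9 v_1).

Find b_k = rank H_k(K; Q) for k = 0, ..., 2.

We work with the vertex ordering v_0 < v_1 < v_2 < v_3 < v_4 < v_5 < v_6 < v_7 < v_8 < v_9. The simplices of K, each written with vertices in increasing order, are:

  0-simplices (10): [v_0], [v_1], [v_2], [v_3], [v_4], [v_5], [v_6], [v_7], [v_8], [v_9]
  1-simplices (30): (30 of them)
  2-simplices (20): (20 of them)

Hence C_0 ≅ Z^10, C_1 ≅ Z^30, C_2 ≅ Z^20.

Boundary ∂_1: C_1 → C_0 sends each edge [p,q] (with p < q) to q − p. For instance
  ∂[v_2,v_6] = [v_6] − [v_2].
The 10×30 boundary matrix has rank 9 and Smith normal form diag(1,1,1,1,1,1,1,1,1).

The boundary map ∂_2: C_2 → C_1 maps a triangle to the signed sum of its edges. For instance
  ∂[v_1,v_5,v_6] = [v_5,v_6] − [v_1,v_6] + [v_1,v_5],
  ∂[v_4,v_5,v_6] = [v_5,v_6] − [v_4,v_6] + [v_4,v_5].
The 30×20 boundary matrix has rank 20 and Smith normal form diag(1,1,1,1,1,1,1,1,1,1,1,1,1,1,1,1,1,1,1,2).

Reading off H_k = ker ∂_k / im ∂_{k+1}:

  H_0: rank C_0 − rank ∂_1 = 10 − 9 = 1, and the invariant factors of ∂_1 are all 1, so H_0 ≅ Z.
  H_1: rank ker ∂_1 − rank ∂_2 = (30 − 9) − 20 = 1, and ∂_2 has invariant factor 2 > 1, so H_1 ≅ Z ⊕ Z_2.
  H_2: rank ker ∂_2 − rank ∂_3 = (20 − 20) − 0 = 0, and there is no ∂_3, so H_2 ≅ 0.

As a check, the Euler characteristic is 10 − 30 + 20 = 0, which agrees with 1 − 1 + 0 = 0.
(K is a triangulation of the Klein bottle.)

Hence the Betti numbers are b_0 = 1, b_1 = 1, b_2 = 0.

b_0 = 1, b_1 = 1, b_2 = 0.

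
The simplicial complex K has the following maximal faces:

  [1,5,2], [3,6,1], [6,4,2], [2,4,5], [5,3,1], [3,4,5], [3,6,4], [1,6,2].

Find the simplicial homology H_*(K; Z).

H_0 ≅ Z,  H_1 = 0,  H_2 ≅ Z.

Fix the vertex order 1 < 2 < 3 < 4 < 5 < 6 and write every simplex with vertices in increasing order. Then dim K = 2 and the simplices of K are:

  0-simplices (6): [1], [2], [3], [4], [5], [6]
  1-simplices (12): [1,2], [1,3], [1,5], [1,6], [2,4], [2,5], [2,6], [3,4], [3,5], [3,6], [4,5], [4,6]
  2-simplices (8): [1,2,5], [1,2,6], [1,3,5], [1,3,6], [2,4,5], [2,4,6], [3,4,5], [3,4,6]

so the chain groups are C_0 ≅ Z^6, C_1 ≅ Z^12, C_2 ≅ Z^8.

The boundary map ∂_1: C_1 → C_0 maps an edge to its endpoints' difference, ∂[p,q] = q − p. For instance
  ∂[1,5] = [5] − [1].
This gives a 6×12 integer matrix of rank 5; reducing to Smith normal form yields diagonal entries (1,1,1,1,1).

∂_2: C_2 → C_1 maps a triangle to the signed sum of its edges. For instance
  ∂[1,3,5] = [3,5] − [1,5] + [1,3],
  ∂[2,4,5] = [4,5] − [2,5] + [2,4].
The 12×8 boundary matrix has rank 7 and Smith normal form diag(1,1,1,1,1,1,1).

From H_k ≅ ker(∂_k) / im(∂_{k+1}) we obtain:

  H_0: rank C_0 − rank ∂_1 = 6 − 5 = 1, and the invariant factors of ∂_1 are all 1, so H_0 ≅ Z.
  H_1: rank ker ∂_1 − rank ∂_2 = (12 − 5) − 7 = 0, and the invariant factors of ∂_2 are all 1, so H_1 ≅ 0.
  H_2: rank ker ∂_2 − rank ∂_3 = (8 − 7) − 0 = 1, and there is no ∂_3, so H_2 ≅ Z.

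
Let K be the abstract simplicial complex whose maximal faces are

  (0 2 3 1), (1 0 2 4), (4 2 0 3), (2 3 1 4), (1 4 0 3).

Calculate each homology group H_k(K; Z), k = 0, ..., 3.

H_0 = Z,  H_1 = 0,  H_2 = 0,  H_3 = Z.

K has 5 vertices, 10 edges, 10 triangles, 5 3-simplices.
rank ∂_0 = 0, rank ∂_1 = 4 ⇒ b_0 = 5 − 0 − 4 = 1; all invariant factors of ∂_1 are 1 so no torsion. So H_0 = Z.
rank ∂_1 = 4, rank ∂_2 = 6 ⇒ b_1 = 10 − 4 − 6 = 0; all invariant factors of ∂_2 are 1 so no torsion. So H_1 = 0.
rank ∂_2 = 6, rank ∂_3 = 4 ⇒ b_2 = 10 − 6 − 4 = 0; all invariant factors of ∂_3 are 1 so no torsion. So H_2 = 0.
rank ∂_3 = 4, rank ∂_4 = 0 ⇒ b_3 = 5 − 4 − 0 = 1. So H_3 = Z.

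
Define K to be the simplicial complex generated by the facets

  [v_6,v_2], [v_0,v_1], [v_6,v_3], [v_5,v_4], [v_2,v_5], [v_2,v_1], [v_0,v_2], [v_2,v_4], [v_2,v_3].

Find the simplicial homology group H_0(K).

Order the vertices as v_0 < v_1 < v_2 < v_3 < v_4 < v_5 < v_6. Listing each simplex with vertices in this order, K has dimension 1 with simplices:

  0-simplices (7): [v_0], [v_1], [v_2], [v_3], [v_4], [v_5], [v_6]
  1-simplices (9): [v_0,v_1], [v_0,v_2], [v_1,v_2], [v_2,v_3], [v_2,v_4], [v_2,v_5], [v_2,v_6], [v_3,v_6], [v_4,v_5]

giving chain groups C_0 ≅ Z^7, C_1 ≅ Z^9.

∂_1: C_1 → C_0 maps an edge to its endpoints' difference, ∂[p,q] = q − p. For instance
  ∂[v_3,v_6] = [v_6] − [v_3].
As a 7×9 matrix over Z this has rank 6, with invariant factors (1,1,1,1,1,1).

Computing H_k = (kernel of ∂_k) / (image of ∂_{k+1}):

  H_0: rank C_0 − rank ∂_1 = 7 − 6 = 1, and the invariant factors of ∂_1 are all 1, so H_0 ≅ Z.

(K is a triangulation of a wedge of 3 circles.)

H_0 ≅ Z.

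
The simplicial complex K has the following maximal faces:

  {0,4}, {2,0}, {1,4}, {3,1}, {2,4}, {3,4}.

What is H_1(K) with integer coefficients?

We work with the vertex ordering 0 < 1 < 2 < 3 < 4. The simplices of K, each written with vertices in increasing order, are:

  0-simplices (5): [0], [1], [2], [3], [4]
  1-simplices (6): [0,2], [0,4], [1,3], [1,4], [2,4], [3,4]

so the chain groups are C_0 ≅ Z^5, C_1 ≅ Z^6.

∂_1: C_1 → C_0 sends each edge [p,q] (with p < q) to q − p.
The 5×6 boundary matrix has rank 4 and Smith normal form diag(1,1,1,1).

Computing H_k = (kernel of ∂_k) / (image of ∂_{k+1}):

  H_1: rank ker ∂_1 − rank ∂_2 = (6 − 4) − 0 = 2, and there is no ∂_2, so H_1 ≅ Z^2.

H_1 = Z^2.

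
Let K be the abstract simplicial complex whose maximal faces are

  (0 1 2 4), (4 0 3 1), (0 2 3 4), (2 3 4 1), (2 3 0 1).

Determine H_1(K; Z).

Take the total order 0 < 1 < 2 < 3 < 4 on the vertex set. Then K (dimension 3) consists of the simplices:

  0-simplices (5): [0], [1], [2], [3], [4]
  1-simplices (10): [0,1], [0,2], [0,3], [0,4], [1,2], [1,3], [1,4], [2,3], [2,4], [3,4]
  2-simplices (10): [0,1,2], [0,1,3], [0,1,4], [0,2,3], [0,2,4], [0,3,4], [1,2,3], [1,2,4], [1,3,4], [2,3,4]
  3-simplices (5): [0,1,2,3], [0,1,2,4], [0,1,3,4], [0,2,3,4], [1,2,3,4]

so the chain groups are C_0 ≅ Z^5, C_1 ≅ Z^10, C_2 ≅ Z^10, C_3 ≅ Z^5.

∂_1: C_1 → C_0 maps an edge to its endpoints' difference, ∂[p,q] = q − p.
This gives a 5×10 integer matrix of rank 4; reducing to Smith normal form yields diagonal entries (1,1,1,1).

Boundary ∂_2: C_2 → C_1 maps a triangle to the signed sum of its edges. For instance
  ∂[1,2,3] = [2,3] − [1,3] + [1,2],
  ∂[0,3,4] = [3,4] − [0,4] + [0,3].
The 10×10 boundary matrix has rank 6 and Smith normal form diag(1,1,1,1,1,1).

The boundary map ∂_3: C_3 → C_2 sends each 3-simplex σ to the alternating sum Σ_i (−1)^i (σ with its i-th vertex removed). For instance
  ∂[1,2,3,4] = [2,3,4] − [1,3,4] + [1,2,4] − [1,2,3],
  ∂[0,1,3,4] = [1,3,4] − [0,3,4] + [0,1,4] − [0,1,3].
This gives a 10×5 integer matrix of rank 4; reducing to Smith normal form yields diagonal entries (1,1,1,1).

Now H_k = ker ∂_k / im ∂_{k+1}, so:

  H_1: rank ker ∂_1 − rank ∂_2 = (10 − 4) − 6 = 0, and the invariant factors of ∂_2 are all 1, so H_1 = 0.

H_1 ≅ 0.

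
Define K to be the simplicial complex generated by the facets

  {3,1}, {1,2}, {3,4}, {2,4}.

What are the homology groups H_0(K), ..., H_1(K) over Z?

Order the vertices as 1 < 2 < 3 < 4. Listing each simplex with vertices in this order, K has dimension 1 with simplices:

  0-simplices (4): [1], [2], [3], [4]
  1-simplices (4): [1,2], [1,3], [2,4], [3,4]

Hence C_0 ≅ Z^4, C_1 ≅ Z^4.

The boundary map ∂_1: C_1 → C_0 is given by ∂[p,q] = [q] − [p]. For instance
  ∂[1,3] = [3] − [1].
As a 4×4 matrix over Z this has rank 3, with invariant factors (1,1,1).

From H_k ≅ ker(∂_k) / im(∂_{k+1}) we obtain:

  H_0: rank C_0 − rank ∂_1 = 4 − 3 = 1, and the invariant factors of ∂_1 are all 1, so H_0 ≅ Z.
  H_1: rank ker ∂_1 − rank ∂_2 = (4 − 3) − 0 = 1, and there is no ∂_2, so H_1 ≅ Z.

H_0 = Z,  H_1 = Z.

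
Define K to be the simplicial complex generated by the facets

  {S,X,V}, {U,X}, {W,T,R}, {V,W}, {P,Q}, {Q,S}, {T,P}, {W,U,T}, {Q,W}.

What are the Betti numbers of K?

b_0 = 1, b_1 = 3, b_2 = 0.

Order the vertices as P < Q < R < S < T < U < V < W < X. Listing each simplex with vertices in this order, K has dimension 2 with simplices:

  0-simplices (9): P, Q, R, S, T, U, V, W, X
  1-simplices (14): PQ, PT, QS, QW, RT, RW, SV, SX, TU, TW, UW, UX, VW, VX
  2-simplices (3): RTW, SVX, TUW

giving chain groups C_0 ≅ Z^9, C_1 ≅ Z^14, C_2 ≅ Z^3.

Boundary ∂_1: C_1 → C_0 sends each edge [p,q] (with p < q) to q − p. For instance
  ∂TU = U − T.
The 9×14 boundary matrix has rank 8 and Smith normal form diag(1,1,1,1,1,1,1,1).

∂_2: C_2 → C_1 acts by ∂[p,q,r] = [q,r] − [p,r] + [p,q]. For instance
  ∂TUW = UW − TW + TU,
  ∂RTW = TW − RW + RT.
The 14×3 boundary matrix has rank 3 and Smith normal form diag(1,1,1).

Reading off H_k = ker ∂_k / im ∂_{k+1}:

  H_0: rank C_0 − rank ∂_1 = 9 − 8 = 1, and the invariant factors of ∂_1 are all 1, so H_0 = Z.
  H_1: rank ker ∂_1 − rank ∂_2 = (14 − 8) − 3 = 3, and the invariant factors of ∂_2 are all 1, so H_1 = Z^3.
  H_2: rank ker ∂_2 − rank ∂_3 = (3 − 3) − 0 = 0, and there is no ∂_3, so H_2 = 0.

Hence the Betti numbers are b_0 = 1, b_1 = 3, b_2 = 0.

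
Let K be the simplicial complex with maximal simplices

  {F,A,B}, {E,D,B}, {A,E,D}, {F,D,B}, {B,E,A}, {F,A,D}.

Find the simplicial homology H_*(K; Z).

H_0 ≅ Z,  H_1 = 0,  H_2 ≅ Z.

Fix the vertex order A < B < D < E < F and write every simplex with vertices in increasing order. Then dim K = 2 and the simplices of K are:

  0-simplices (5): A, B, D, E, F
  1-simplices (9): AB, AD, AE, AF, BD, BE, BF, DE, DF
  2-simplices (6): ABE, ABF, ADE, ADF, BDE, BDF

so the chain groups are C_0 ≅ Z^5, C_1 ≅ Z^9, C_2 ≅ Z^6.

Boundary ∂_1: C_1 → C_0 sends each edge [p,q] (with p < q) to q − p. For instance
  ∂AB = B − A.
As a 5×9 matrix over Z this has rank 4, with invariant factors (1,1,1,1).

The boundary map ∂_2: C_2 → C_1 acts by ∂[p,q,r] = [q,r] − [p,r] + [p,q]. For instance
  ∂ABE = BE − AE + AB,
  ∂BDF = DF − BF + BD.
As a 9×6 matrix over Z this has rank 5, with invariant factors (1,1,1,1,1).

Now H_k = ker ∂_k / im ∂_{k+1}, so:

  H_0: rank C_0 − rank ∂_1 = 5 − 4 = 1, and the invariant factors of ∂_1 are all 1, so H_0 = Z.
  H_1: rank ker ∂_1 − rank ∂_2 = (9 − 4) − 5 = 0, and the invariant factors of ∂_2 are all 1, so H_1 = 0.
  H_2: rank ker ∂_2 − rank ∂_3 = (6 − 5) − 0 = 1, and there is no ∂_3, so H_2 = Z.

As a check, the Euler characteristic is 5 − 9 + 6 = 2, which agrees with 1 − 0 + 1 = 2.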